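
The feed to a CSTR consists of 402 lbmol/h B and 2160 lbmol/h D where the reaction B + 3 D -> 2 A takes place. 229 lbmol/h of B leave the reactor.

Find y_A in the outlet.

0.156

For B: n = n₀ − 1ξ → 229 = 402 − 1ξ, giving ξ = 173 lbmol/h.
Outlet amounts (n = n₀ + ν ξ):
  B: 402 − 1(173) = 229
  D: 2160 − 3(173) = 1641
  A: 0 + 2(173) = 346
Total out = 2216 lbmol/h; y_A = 346 / 2216 = 0.1561.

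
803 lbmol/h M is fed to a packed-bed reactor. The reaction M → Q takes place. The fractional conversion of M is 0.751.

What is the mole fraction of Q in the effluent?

0.751

M reacted = 0.751 × 803 = 603.1 lbmol/h; ν_M = −1, so ξ = 603.1/1 = 603.1 lbmol/h.
Outlet amounts (n = n₀ + ν ξ):
  M: 803 − 1(603.1) = 199.9
  Q: 0 + 1(603.1) = 603.1
Total out = 803 lbmol/h; y_Q = 603.1 / 803 = 0.751.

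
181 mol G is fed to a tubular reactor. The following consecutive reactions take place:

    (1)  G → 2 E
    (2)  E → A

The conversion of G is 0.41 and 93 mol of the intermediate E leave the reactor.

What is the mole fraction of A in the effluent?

0.217

Conversion of G: G consumed = 1ξ₁ = 0.41 × 181 → ξ₁ = 74.21 mol.
E balance: n_E = 0 + 2ξ₁ − 1ξ₂ = 93 → ξ₂ = (2·74.21 − 93)/1 = 55.42 mol.
Outlet amounts (n = n₀ + Σ ν·ξ):
  G: 181 − 1(74.21) = 106.8
  E: 0 + 2(74.21) − 1(55.42) = 93
  A: 0 + 1(55.42) = 55.42
Total out = 255.2 mol; y_A = 55.42 / 255.2 = 0.2172.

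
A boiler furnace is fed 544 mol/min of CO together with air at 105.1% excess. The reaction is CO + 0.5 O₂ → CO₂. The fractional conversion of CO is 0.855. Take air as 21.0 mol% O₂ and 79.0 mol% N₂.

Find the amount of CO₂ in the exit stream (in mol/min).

465 mol/min

Stoichiometric O₂ = 0.5 × 544 = 272 mol/min; O₂ fed = 272 × 2.051 = 557.9 mol/min.
N₂ fed = 557.9 × 79/21 = 2099 mol/min.
Fuel reacted = 0.855 × 544 → ξ = 465.1 mol/min.
Outlet (n = n₀ + ν ξ):
  CO: 544 − 1(465.1) = 78.88
  O₂: 557.9 − 0.5(465.1) = 325.3
  N₂: 2099 (inert)
  CO₂: 0 + 1(465.1) = 465.1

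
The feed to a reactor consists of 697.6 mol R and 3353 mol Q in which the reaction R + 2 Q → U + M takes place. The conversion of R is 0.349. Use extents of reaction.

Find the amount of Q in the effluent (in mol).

2870 mol

R reacted = 0.349 × 697.6 = 243.5 mol; ν_R = −1, so ξ = 243.5/1 = 243.5 mol.
Outlet amounts (n = n₀ + ν ξ):
  R: 697.6 − 1(243.5) = 454.1
  Q: 3353 − 2(243.5) = 2866
  U: 0 + 1(243.5) = 243.5
  M: 0 + 1(243.5) = 243.5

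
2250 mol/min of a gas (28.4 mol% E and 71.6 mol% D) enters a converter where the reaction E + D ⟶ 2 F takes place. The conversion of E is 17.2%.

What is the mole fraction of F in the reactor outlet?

0.0977

E reacted = 0.172 × 639 = 109.9 mol/min; ν_E = −1, so ξ = 109.9/1 = 109.9 mol/min.
Outlet amounts (n = n₀ + ν ξ):
  E: 639 − 1(109.9) = 529.1
  D: 1611 − 1(109.9) = 1501
  F: 0 + 2(109.9) = 219.8
Total out = 2250 mol/min; y_F = 219.8 / 2250 = 0.0977.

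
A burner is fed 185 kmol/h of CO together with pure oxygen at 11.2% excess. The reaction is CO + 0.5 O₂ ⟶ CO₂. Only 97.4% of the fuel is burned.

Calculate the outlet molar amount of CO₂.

Stoichiometric O₂ = 0.5 × 185 = 92.5 kmol/h; O₂ fed = 92.5 × 1.112 = 102.9 kmol/h.
Fuel reacted = 0.974 × 185 → ξ = 180.2 kmol/h.
Outlet (n = n₀ + ν ξ):
  CO: 185 − 1(180.2) = 4.81
  O₂: 102.9 − 0.5(180.2) = 12.77
  CO₂: 0 + 1(180.2) = 180.2

180 kmol/h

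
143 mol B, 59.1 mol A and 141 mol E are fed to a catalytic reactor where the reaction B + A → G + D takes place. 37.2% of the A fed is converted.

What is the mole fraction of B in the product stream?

0.353

A reacted = 0.372 × 59.1 = 21.99 mol; ν_A = −1, so ξ = 21.99/1 = 21.99 mol.
Outlet amounts (n = n₀ + ν ξ):
  B: 143 − 1(21.99) = 121
  A: 59.1 − 1(21.99) = 37.11
  G: 0 + 1(21.99) = 21.99
  D: 0 + 1(21.99) = 21.99
  E: 141 (inert)
Total out = 343.1 mol; y_B = 121 / 343.1 = 0.3527.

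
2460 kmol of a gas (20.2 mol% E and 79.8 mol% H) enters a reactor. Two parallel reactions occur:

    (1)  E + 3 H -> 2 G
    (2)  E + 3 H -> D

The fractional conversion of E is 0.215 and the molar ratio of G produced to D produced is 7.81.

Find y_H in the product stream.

0.738

Conversion of E: E consumed = 0.215 × 496.9 = 106.8 kmol = 1ξ₁ + 1ξ₂.
Selectivity: 2ξ₁ / (1ξ₂) = 7.81 → ξ₁ = 3.905 ξ₂.
Substitute: (1·3.905 + 1) ξ₂ = 106.8 → ξ₂ = 21.78 kmol, ξ₁ = 85.06 kmol.
Outlet amounts (n = n₀ + Σ ν·ξ):
  E: 496.9 − 1(85.06) − 1(21.78) = 390.1
  H: 1963 − 3(85.06) − 3(21.78) = 1643
  G: 0 + 2(85.06) = 170.1
  D: 0 + 1(21.78) = 21.78
Total out = 2225 kmol; y_H = 1643 / 2225 = 0.7384.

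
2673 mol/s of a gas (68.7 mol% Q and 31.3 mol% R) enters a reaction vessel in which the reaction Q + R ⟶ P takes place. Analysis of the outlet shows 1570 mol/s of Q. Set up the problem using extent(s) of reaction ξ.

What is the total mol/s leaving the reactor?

For Q: n = n₀ − 1ξ → 1570 = 1836 − 1ξ, giving ξ = 266.4 mol/s.
Outlet amounts (n = n₀ + ν ξ):
  Q: 1836 − 1(266.4) = 1570
  R: 836.6 − 1(266.4) = 570.3
  P: 0 + 1(266.4) = 266.4
Total out = 1570 + 570.3 + 266.4 = 2407 mol/s.

2410 mol/s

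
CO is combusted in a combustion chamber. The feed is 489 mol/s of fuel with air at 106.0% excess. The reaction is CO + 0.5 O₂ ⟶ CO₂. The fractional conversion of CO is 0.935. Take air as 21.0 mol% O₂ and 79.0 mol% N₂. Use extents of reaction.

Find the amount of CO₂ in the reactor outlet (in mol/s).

Stoichiometric O₂ = 0.5 × 489 = 244.5 mol/s; O₂ fed = 244.5 × 2.060 = 503.7 mol/s.
N₂ fed = 503.7 × 79/21 = 1895 mol/s.
Fuel reacted = 0.935 × 489 → ξ = 457.2 mol/s.
Outlet (n = n₀ + ν ξ):
  CO: 489 − 1(457.2) = 31.78
  O₂: 503.7 − 0.5(457.2) = 275.1
  N₂: 1895 (inert)
  CO₂: 0 + 1(457.2) = 457.2

457 mol/s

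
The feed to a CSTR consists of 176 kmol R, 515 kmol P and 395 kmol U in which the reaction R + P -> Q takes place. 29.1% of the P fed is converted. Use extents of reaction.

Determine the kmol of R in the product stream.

P reacted = 0.291 × 515 = 149.9 kmol; ν_P = −1, so ξ = 149.9/1 = 149.9 kmol.
Outlet amounts (n = n₀ + ν ξ):
  R: 176 − 1(149.9) = 26.14
  P: 515 − 1(149.9) = 365.1
  Q: 0 + 1(149.9) = 149.9
  U: 395 (inert)

26.1 kmol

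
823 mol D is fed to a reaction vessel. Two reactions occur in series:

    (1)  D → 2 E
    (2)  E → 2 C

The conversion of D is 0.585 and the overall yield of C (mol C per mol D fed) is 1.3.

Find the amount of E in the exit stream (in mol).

428 mol

Conversion of D: D consumed = 1ξ₁ = 0.585 × 823 → ξ₁ = 481.5 mol.
Yield of C: 2ξ₂ / 823 = 1.3 → ξ₂ = 535 mol.
Outlet amounts (n = n₀ + Σ ν·ξ):
  D: 823 − 1(481.5) = 341.5
  E: 0 + 2(481.5) − 1(535) = 428
  C: 0 + 2(535) = 1070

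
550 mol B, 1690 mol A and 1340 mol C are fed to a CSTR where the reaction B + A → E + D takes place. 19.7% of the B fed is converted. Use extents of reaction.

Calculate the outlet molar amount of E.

B reacted = 0.197 × 550 = 108.4 mol; ν_B = −1, so ξ = 108.4/1 = 108.4 mol.
Outlet amounts (n = n₀ + ν ξ):
  B: 550 − 1(108.4) = 441.6
  A: 1690 − 1(108.4) = 1582
  E: 0 + 1(108.4) = 108.4
  D: 0 + 1(108.4) = 108.4
  C: 1340 (inert)

108 mol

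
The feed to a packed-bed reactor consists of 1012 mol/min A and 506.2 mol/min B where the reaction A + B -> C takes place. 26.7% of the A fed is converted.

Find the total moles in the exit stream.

1250 mol/min

A reacted = 0.267 × 1012 = 270.2 mol/min; ν_A = −1, so ξ = 270.2/1 = 270.2 mol/min.
Outlet amounts (n = n₀ + ν ξ):
  A: 1012 − 1(270.2) = 741.8
  B: 506.2 − 1(270.2) = 236
  C: 0 + 1(270.2) = 270.2
Total out = 741.8 + 236 + 270.2 = 1248 mol/min.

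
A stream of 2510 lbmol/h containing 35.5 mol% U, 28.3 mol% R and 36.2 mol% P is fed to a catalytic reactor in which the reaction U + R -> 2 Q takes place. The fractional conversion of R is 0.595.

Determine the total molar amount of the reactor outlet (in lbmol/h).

R reacted = 0.595 × 710.3 = 422.6 lbmol/h; ν_R = −1, so ξ = 422.6/1 = 422.6 lbmol/h.
Outlet amounts (n = n₀ + ν ξ):
  U: 891 − 1(422.6) = 468.4
  R: 710.3 − 1(422.6) = 287.7
  Q: 0 + 2(422.6) = 845.3
  P: 908.6 (inert)
Total out = 468.4 + 287.7 + 845.3 + 908.6 = 2510 lbmol/h.

2510 lbmol/h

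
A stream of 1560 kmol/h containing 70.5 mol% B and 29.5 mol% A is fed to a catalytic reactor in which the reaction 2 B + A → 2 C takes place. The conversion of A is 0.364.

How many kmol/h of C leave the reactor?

335 kmol/h

A reacted = 0.364 × 460.2 = 167.5 kmol/h; ν_A = −1, so ξ = 167.5/1 = 167.5 kmol/h.
Outlet amounts (n = n₀ + ν ξ):
  B: 1100 − 2(167.5) = 764.8
  A: 460.2 − 1(167.5) = 292.7
  C: 0 + 2(167.5) = 335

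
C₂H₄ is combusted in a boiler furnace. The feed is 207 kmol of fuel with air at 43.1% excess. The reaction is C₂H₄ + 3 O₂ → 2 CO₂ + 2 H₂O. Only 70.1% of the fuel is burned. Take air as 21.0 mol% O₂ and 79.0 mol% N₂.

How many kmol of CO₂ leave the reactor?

Stoichiometric O₂ = 3 × 207 = 621 kmol; O₂ fed = 621 × 1.431 = 888.7 kmol.
N₂ fed = 888.7 × 79/21 = 3343 kmol.
Fuel reacted = 0.701 × 207 → ξ = 145.1 kmol.
Outlet (n = n₀ + ν ξ):
  C₂H₄: 207 − 1(145.1) = 61.89
  O₂: 888.7 − 3(145.1) = 453.3
  N₂: 3343 (inert)
  CO₂: 0 + 2(145.1) = 290.2
  H₂O: 0 + 2(145.1) = 290.2

290 kmol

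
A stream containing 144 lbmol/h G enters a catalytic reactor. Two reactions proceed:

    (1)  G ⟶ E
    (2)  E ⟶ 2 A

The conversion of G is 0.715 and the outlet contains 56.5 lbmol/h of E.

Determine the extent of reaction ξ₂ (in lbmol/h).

ξ₂ = 46.5 lbmol/h

Conversion of G: G consumed = 1ξ₁ = 0.715 × 144 → ξ₁ = 103 lbmol/h.
E balance: n_E = 0 + 1ξ₁ − 1ξ₂ = 56.5 → ξ₂ = (1·103 − 56.5)/1 = 46.46 lbmol/h.
Outlet amounts (n = n₀ + Σ ν·ξ):
  G: 144 − 1(103) = 41.04
  E: 0 + 1(103) − 1(46.46) = 56.5
  A: 0 + 2(46.46) = 92.92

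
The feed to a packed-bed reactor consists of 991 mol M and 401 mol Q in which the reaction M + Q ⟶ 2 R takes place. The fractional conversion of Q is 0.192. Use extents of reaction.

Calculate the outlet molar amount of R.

Q reacted = 0.192 × 401 = 76.99 mol; ν_Q = −1, so ξ = 76.99/1 = 76.99 mol.
Outlet amounts (n = n₀ + ν ξ):
  M: 991 − 1(76.99) = 914
  Q: 401 − 1(76.99) = 324
  R: 0 + 2(76.99) = 154

154 mol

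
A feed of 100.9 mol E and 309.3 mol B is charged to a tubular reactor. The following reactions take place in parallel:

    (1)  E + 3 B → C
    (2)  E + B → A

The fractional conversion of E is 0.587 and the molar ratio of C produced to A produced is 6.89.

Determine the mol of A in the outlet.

7.51 mol

Conversion of E: E consumed = 0.587 × 100.9 = 59.23 mol = 1ξ₁ + 1ξ₂.
Selectivity: 1ξ₁ / (1ξ₂) = 6.89 → ξ₁ = 6.89 ξ₂.
Substitute: (1·6.89 + 1) ξ₂ = 59.23 → ξ₂ = 7.507 mol, ξ₁ = 51.72 mol.
Outlet amounts (n = n₀ + Σ ν·ξ):
  E: 100.9 − 1(51.72) − 1(7.507) = 41.67
  B: 309.3 − 3(51.72) − 1(7.507) = 146.6
  C: 0 + 1(51.72) = 51.72
  A: 0 + 1(7.507) = 7.507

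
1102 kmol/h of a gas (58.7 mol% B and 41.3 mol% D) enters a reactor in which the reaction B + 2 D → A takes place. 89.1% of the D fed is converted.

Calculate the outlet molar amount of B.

D reacted = 0.891 × 455.1 = 405.5 kmol/h; ν_D = −2, so ξ = 405.5/2 = 202.8 kmol/h.
Outlet amounts (n = n₀ + ν ξ):
  B: 646.9 − 1(202.8) = 444.1
  D: 455.1 − 2(202.8) = 49.61
  A: 0 + 1(202.8) = 202.8

444 kmol/h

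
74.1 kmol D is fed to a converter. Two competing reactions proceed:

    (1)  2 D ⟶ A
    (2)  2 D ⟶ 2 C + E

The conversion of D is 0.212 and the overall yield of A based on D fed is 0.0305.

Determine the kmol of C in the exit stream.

Yield of A: 1ξ₁ / 74.1 = 0.0305 → ξ₁ = 2.26 kmol.
Conversion of D: 2ξ₁ + 2ξ₂ = 0.212 × 74.1 = 15.71 → ξ₂ = 5.595 kmol.
Outlet amounts (n = n₀ + Σ ν·ξ):
  D: 74.1 − 2(2.26) − 2(5.595) = 58.39
  A: 0 + 1(2.26) = 2.26
  C: 0 + 2(5.595) = 11.19
  E: 0 + 1(5.595) = 5.595

11.2 kmol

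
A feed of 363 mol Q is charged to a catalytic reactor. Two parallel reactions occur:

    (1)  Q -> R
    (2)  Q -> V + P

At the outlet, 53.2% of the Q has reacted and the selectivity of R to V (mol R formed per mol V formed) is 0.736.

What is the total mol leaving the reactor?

474 mol

Conversion of Q: Q consumed = 0.532 × 363 = 193.1 mol = 1ξ₁ + 1ξ₂.
Selectivity: 1ξ₁ / (1ξ₂) = 0.736 → ξ₁ = 0.736 ξ₂.
Substitute: (1·0.736 + 1) ξ₂ = 193.1 → ξ₂ = 111.2 mol, ξ₁ = 81.87 mol.
Outlet amounts (n = n₀ + Σ ν·ξ):
  Q: 363 − 1(81.87) − 1(111.2) = 169.9
  R: 0 + 1(81.87) = 81.87
  V: 0 + 1(111.2) = 111.2
  P: 0 + 1(111.2) = 111.2
Total out = 169.9 + 81.87 + 111.2 + 111.2 = 474.2 mol.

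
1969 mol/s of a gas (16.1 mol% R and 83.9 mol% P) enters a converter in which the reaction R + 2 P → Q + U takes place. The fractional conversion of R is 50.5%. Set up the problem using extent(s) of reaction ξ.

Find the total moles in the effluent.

R reacted = 0.505 × 317 = 160.1 mol/s; ν_R = −1, so ξ = 160.1/1 = 160.1 mol/s.
Outlet amounts (n = n₀ + ν ξ):
  R: 317 − 1(160.1) = 156.9
  P: 1652 − 2(160.1) = 1332
  Q: 0 + 1(160.1) = 160.1
  U: 0 + 1(160.1) = 160.1
Total out = 156.9 + 1332 + 160.1 + 160.1 = 1809 mol/s.

1810 mol/s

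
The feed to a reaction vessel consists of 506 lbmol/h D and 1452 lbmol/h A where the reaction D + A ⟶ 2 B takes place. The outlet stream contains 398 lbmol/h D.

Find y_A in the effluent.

For D: n = n₀ − 1ξ → 398 = 506 − 1ξ, giving ξ = 108 lbmol/h.
Outlet amounts (n = n₀ + ν ξ):
  D: 506 − 1(108) = 398
  A: 1452 − 1(108) = 1344
  B: 0 + 2(108) = 216
Total out = 1958 lbmol/h; y_A = 1344 / 1958 = 0.6864.

0.686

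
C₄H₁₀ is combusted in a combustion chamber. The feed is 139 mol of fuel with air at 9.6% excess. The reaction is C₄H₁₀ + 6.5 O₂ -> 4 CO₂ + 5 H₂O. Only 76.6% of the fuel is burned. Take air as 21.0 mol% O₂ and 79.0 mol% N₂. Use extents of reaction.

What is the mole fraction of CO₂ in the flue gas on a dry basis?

0.095

Stoichiometric O₂ = 6.5 × 139 = 903.5 mol; O₂ fed = 903.5 × 1.096 = 990.2 mol.
N₂ fed = 990.2 × 79/21 = 3725 mol.
Fuel reacted = 0.766 × 139 → ξ = 106.5 mol.
Outlet (n = n₀ + ν ξ):
  C₄H₁₀: 139 − 1(106.5) = 32.53
  O₂: 990.2 − 6.5(106.5) = 298.2
  N₂: 3725 (inert)
  CO₂: 0 + 4(106.5) = 425.9
  H₂O: 0 + 5(106.5) = 532.4
Dry total = 4482 mol; y_CO₂ (dry) = 425.9 / 4482 = 0.09503.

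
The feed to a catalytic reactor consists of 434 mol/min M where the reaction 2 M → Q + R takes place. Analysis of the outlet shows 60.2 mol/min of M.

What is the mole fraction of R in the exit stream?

0.431

For M: n = n₀ − 2ξ → 60.2 = 434 − 2ξ, giving ξ = 186.9 mol/min.
Outlet amounts (n = n₀ + ν ξ):
  M: 434 − 2(186.9) = 60.2
  Q: 0 + 1(186.9) = 186.9
  R: 0 + 1(186.9) = 186.9
Total out = 434 mol/min; y_R = 186.9 / 434 = 0.4306.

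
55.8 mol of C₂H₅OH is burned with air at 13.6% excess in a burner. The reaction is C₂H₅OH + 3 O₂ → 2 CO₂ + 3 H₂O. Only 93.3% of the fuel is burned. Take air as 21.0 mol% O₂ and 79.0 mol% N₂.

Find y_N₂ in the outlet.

0.706

Stoichiometric O₂ = 3 × 55.8 = 167.4 mol; O₂ fed = 167.4 × 1.136 = 190.2 mol.
N₂ fed = 190.2 × 79/21 = 715.4 mol.
Fuel reacted = 0.933 × 55.8 → ξ = 52.06 mol.
Outlet (n = n₀ + ν ξ):
  C₂H₅OH: 55.8 − 1(52.06) = 3.739
  O₂: 190.2 − 3(52.06) = 33.98
  N₂: 715.4 (inert)
  CO₂: 0 + 2(52.06) = 104.1
  H₂O: 0 + 3(52.06) = 156.2
Total out = 1013 mol; y_N₂ = 715.4 / 1013 = 0.7059.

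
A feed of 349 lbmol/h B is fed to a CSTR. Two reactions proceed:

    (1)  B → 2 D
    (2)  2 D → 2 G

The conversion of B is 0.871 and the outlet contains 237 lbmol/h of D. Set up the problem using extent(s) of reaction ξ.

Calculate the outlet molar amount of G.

Conversion of B: B consumed = 1ξ₁ = 0.871 × 349 → ξ₁ = 304 lbmol/h.
D balance: n_D = 0 + 2ξ₁ − 2ξ₂ = 237 → ξ₂ = (2·304 − 237)/2 = 185.5 lbmol/h.
Outlet amounts (n = n₀ + Σ ν·ξ):
  B: 349 − 1(304) = 45.02
  D: 0 + 2(304) − 2(185.5) = 237
  G: 0 + 2(185.5) = 371

371 lbmol/h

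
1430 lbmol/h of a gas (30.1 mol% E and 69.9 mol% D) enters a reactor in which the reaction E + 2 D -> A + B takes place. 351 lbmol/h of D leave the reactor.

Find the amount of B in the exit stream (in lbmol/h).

324 lbmol/h

For D: n = n₀ − 2ξ → 351 = 999.6 − 2ξ, giving ξ = 324.3 lbmol/h.
Outlet amounts (n = n₀ + ν ξ):
  E: 430.4 − 1(324.3) = 106.1
  D: 999.6 − 2(324.3) = 351
  A: 0 + 1(324.3) = 324.3
  B: 0 + 1(324.3) = 324.3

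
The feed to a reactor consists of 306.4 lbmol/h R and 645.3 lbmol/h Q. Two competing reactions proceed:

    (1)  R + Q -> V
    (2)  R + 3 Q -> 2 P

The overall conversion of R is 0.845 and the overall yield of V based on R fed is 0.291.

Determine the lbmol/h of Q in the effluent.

Yield of V: 1ξ₁ / 306.4 = 0.291 → ξ₁ = 89.16 lbmol/h.
Conversion of R: 1ξ₁ + 1ξ₂ = 0.845 × 306.4 = 258.9 → ξ₂ = 169.7 lbmol/h.
Outlet amounts (n = n₀ + Σ ν·ξ):
  R: 306.4 − 1(89.16) − 1(169.7) = 47.49
  Q: 645.3 − 1(89.16) − 3(169.7) = 46.9
  V: 0 + 1(89.16) = 89.16
  P: 0 + 2(169.7) = 339.5

46.9 lbmol/h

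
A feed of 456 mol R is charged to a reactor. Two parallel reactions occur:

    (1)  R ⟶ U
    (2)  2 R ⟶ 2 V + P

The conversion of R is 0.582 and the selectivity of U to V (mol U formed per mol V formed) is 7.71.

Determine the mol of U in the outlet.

Conversion of R: R consumed = 0.582 × 456 = 265.4 mol = 1ξ₁ + 2ξ₂.
Selectivity: 1ξ₁ / (2ξ₂) = 7.71 → ξ₁ = 15.42 ξ₂.
Substitute: (1·15.42 + 2) ξ₂ = 265.4 → ξ₂ = 15.23 mol, ξ₁ = 234.9 mol.
Outlet amounts (n = n₀ + Σ ν·ξ):
  R: 456 − 1(234.9) − 2(15.23) = 190.6
  U: 0 + 1(234.9) = 234.9
  V: 0 + 2(15.23) = 30.47
  P: 0 + 1(15.23) = 15.23

235 mol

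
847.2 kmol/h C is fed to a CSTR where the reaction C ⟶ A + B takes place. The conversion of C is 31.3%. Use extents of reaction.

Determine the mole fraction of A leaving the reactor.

C reacted = 0.313 × 847.2 = 265.2 kmol/h; ν_C = −1, so ξ = 265.2/1 = 265.2 kmol/h.
Outlet amounts (n = n₀ + ν ξ):
  C: 847.2 − 1(265.2) = 582
  A: 0 + 1(265.2) = 265.2
  B: 0 + 1(265.2) = 265.2
Total out = 1112 kmol/h; y_A = 265.2 / 1112 = 0.2384.

0.238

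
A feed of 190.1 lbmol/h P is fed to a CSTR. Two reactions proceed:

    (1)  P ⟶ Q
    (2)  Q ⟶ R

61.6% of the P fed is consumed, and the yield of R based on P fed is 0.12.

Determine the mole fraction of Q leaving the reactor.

0.496

Conversion of P: P consumed = 1ξ₁ = 0.616 × 190.1 → ξ₁ = 117.1 lbmol/h.
Yield of R: 1ξ₂ / 190.1 = 0.12 → ξ₂ = 22.81 lbmol/h.
Outlet amounts (n = n₀ + Σ ν·ξ):
  P: 190.1 − 1(117.1) = 73
  Q: 0 + 1(117.1) − 1(22.81) = 94.29
  R: 0 + 1(22.81) = 22.81
Total out = 190.1 lbmol/h; y_Q = 94.29 / 190.1 = 0.496.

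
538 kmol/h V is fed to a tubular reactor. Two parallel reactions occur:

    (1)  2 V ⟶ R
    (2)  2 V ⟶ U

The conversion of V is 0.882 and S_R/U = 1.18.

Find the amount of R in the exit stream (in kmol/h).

Conversion of V: V consumed = 0.882 × 538 = 474.5 kmol/h = 2ξ₁ + 2ξ₂.
Selectivity: 1ξ₁ / (1ξ₂) = 1.18 → ξ₁ = 1.18 ξ₂.
Substitute: (2·1.18 + 2) ξ₂ = 474.5 → ξ₂ = 108.8 kmol/h, ξ₁ = 128.4 kmol/h.
Outlet amounts (n = n₀ + Σ ν·ξ):
  V: 538 − 2(128.4) − 2(108.8) = 63.48
  R: 0 + 1(128.4) = 128.4
  U: 0 + 1(108.8) = 108.8

128 kmol/h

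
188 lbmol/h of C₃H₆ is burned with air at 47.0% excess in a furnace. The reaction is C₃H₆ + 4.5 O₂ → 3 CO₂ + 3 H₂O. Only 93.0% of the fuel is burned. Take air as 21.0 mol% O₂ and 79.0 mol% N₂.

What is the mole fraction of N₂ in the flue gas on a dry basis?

0.825

Stoichiometric O₂ = 4.5 × 188 = 846 lbmol/h; O₂ fed = 846 × 1.470 = 1244 lbmol/h.
N₂ fed = 1244 × 79/21 = 4678 lbmol/h.
Fuel reacted = 0.93 × 188 → ξ = 174.8 lbmol/h.
Outlet (n = n₀ + ν ξ):
  C₃H₆: 188 − 1(174.8) = 13.16
  O₂: 1244 − 4.5(174.8) = 456.8
  N₂: 4678 (inert)
  CO₂: 0 + 3(174.8) = 524.5
  H₂O: 0 + 3(174.8) = 524.5
Dry total = 5673 lbmol/h; y_N₂ (dry) = 4678 / 5673 = 0.8247.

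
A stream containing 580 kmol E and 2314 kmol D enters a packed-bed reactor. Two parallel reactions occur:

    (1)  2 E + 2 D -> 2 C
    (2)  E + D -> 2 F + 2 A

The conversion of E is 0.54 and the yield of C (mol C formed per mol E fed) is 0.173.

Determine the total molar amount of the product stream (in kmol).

3220 kmol

Yield of C: 2ξ₁ / 580 = 0.173 → ξ₁ = 50.17 kmol.
Conversion of E: 2ξ₁ + 1ξ₂ = 0.54 × 580 = 313.2 → ξ₂ = 212.9 kmol.
Outlet amounts (n = n₀ + Σ ν·ξ):
  E: 580 − 2(50.17) − 1(212.9) = 266.8
  D: 2314 − 2(50.17) − 1(212.9) = 2001
  C: 0 + 2(50.17) = 100.3
  F: 0 + 2(212.9) = 425.7
  A: 0 + 2(212.9) = 425.7
Total out = 266.8 + 2001 + 100.3 + 425.7 + 425.7 = 3219 kmol.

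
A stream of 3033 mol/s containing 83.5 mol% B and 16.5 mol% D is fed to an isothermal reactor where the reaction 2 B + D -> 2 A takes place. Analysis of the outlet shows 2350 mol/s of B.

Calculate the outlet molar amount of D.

409 mol/s

For B: n = n₀ − 2ξ → 2350 = 2533 − 2ξ, giving ξ = 91.28 mol/s.
Outlet amounts (n = n₀ + ν ξ):
  B: 2533 − 2(91.28) = 2350
  D: 500.4 − 1(91.28) = 409.2
  A: 0 + 2(91.28) = 182.6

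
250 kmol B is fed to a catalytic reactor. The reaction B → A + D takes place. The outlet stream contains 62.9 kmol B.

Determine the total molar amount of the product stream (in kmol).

437 kmol

For B: n = n₀ − 1ξ → 62.9 = 250 − 1ξ, giving ξ = 187.1 kmol.
Outlet amounts (n = n₀ + ν ξ):
  B: 250 − 1(187.1) = 62.9
  A: 0 + 1(187.1) = 187.1
  D: 0 + 1(187.1) = 187.1
Total out = 62.9 + 187.1 + 187.1 = 437.1 kmol.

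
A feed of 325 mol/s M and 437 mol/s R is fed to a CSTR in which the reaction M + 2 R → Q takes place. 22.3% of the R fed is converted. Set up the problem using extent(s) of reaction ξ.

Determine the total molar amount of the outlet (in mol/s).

665 mol/s

R reacted = 0.223 × 437 = 97.45 mol/s; ν_R = −2, so ξ = 97.45/2 = 48.73 mol/s.
Outlet amounts (n = n₀ + ν ξ):
  M: 325 − 1(48.73) = 276.3
  R: 437 − 2(48.73) = 339.5
  Q: 0 + 1(48.73) = 48.73
Total out = 276.3 + 339.5 + 48.73 = 664.5 mol/s.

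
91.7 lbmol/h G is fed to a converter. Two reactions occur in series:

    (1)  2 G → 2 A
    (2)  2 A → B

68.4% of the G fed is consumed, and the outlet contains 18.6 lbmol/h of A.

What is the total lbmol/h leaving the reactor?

69.6 lbmol/h

Conversion of G: G consumed = 2ξ₁ = 0.684 × 91.7 → ξ₁ = 31.36 lbmol/h.
A balance: n_A = 0 + 2ξ₁ − 2ξ₂ = 18.6 → ξ₂ = (2·31.36 − 18.6)/2 = 22.06 lbmol/h.
Outlet amounts (n = n₀ + Σ ν·ξ):
  G: 91.7 − 2(31.36) = 28.98
  A: 0 + 2(31.36) − 2(22.06) = 18.6
  B: 0 + 1(22.06) = 22.06
Total out = 28.98 + 18.6 + 22.06 = 69.64 lbmol/h.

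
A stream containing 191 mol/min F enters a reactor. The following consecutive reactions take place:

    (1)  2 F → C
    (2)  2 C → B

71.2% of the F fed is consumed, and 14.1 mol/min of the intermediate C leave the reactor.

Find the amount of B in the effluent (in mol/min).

Conversion of F: F consumed = 2ξ₁ = 0.712 × 191 → ξ₁ = 68 mol/min.
C balance: n_C = 0 + 1ξ₁ − 2ξ₂ = 14.1 → ξ₂ = (1·68 − 14.1)/2 = 26.95 mol/min.
Outlet amounts (n = n₀ + Σ ν·ξ):
  F: 191 − 2(68) = 55.01
  C: 0 + 1(68) − 2(26.95) = 14.1
  B: 0 + 1(26.95) = 26.95

26.9 mol/min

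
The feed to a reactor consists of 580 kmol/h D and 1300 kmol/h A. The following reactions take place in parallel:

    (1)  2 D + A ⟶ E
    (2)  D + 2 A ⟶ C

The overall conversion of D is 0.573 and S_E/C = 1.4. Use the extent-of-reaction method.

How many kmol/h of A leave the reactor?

Conversion of D: D consumed = 0.573 × 580 = 332.3 kmol/h = 2ξ₁ + 1ξ₂.
Selectivity: 1ξ₁ / (1ξ₂) = 1.4 → ξ₁ = 1.4 ξ₂.
Substitute: (2·1.4 + 1) ξ₂ = 332.3 → ξ₂ = 87.46 kmol/h, ξ₁ = 122.4 kmol/h.
Outlet amounts (n = n₀ + Σ ν·ξ):
  D: 580 − 2(122.4) − 1(87.46) = 247.7
  A: 1300 − 1(122.4) − 2(87.46) = 1003
  E: 0 + 1(122.4) = 122.4
  C: 0 + 1(87.46) = 87.46

1000 kmol/h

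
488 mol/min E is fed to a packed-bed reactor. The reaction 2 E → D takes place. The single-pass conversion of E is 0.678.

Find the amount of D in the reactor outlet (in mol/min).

165 mol/min

E reacted = 0.678 × 488 = 330.9 mol/min; ν_E = −2, so ξ = 330.9/2 = 165.4 mol/min.
Outlet amounts (n = n₀ + ν ξ):
  E: 488 − 2(165.4) = 157.1
  D: 0 + 1(165.4) = 165.4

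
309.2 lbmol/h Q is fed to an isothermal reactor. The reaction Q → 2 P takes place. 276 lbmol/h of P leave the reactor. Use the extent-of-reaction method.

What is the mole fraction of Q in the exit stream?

0.383

For P: n = n₀ + 2ξ → 276 = 0 + 2ξ, giving ξ = 138 lbmol/h.
Outlet amounts (n = n₀ + ν ξ):
  Q: 309.2 − 1(138) = 171.2
  P: 0 + 2(138) = 276
Total out = 447.2 lbmol/h; y_Q = 171.2 / 447.2 = 0.3828.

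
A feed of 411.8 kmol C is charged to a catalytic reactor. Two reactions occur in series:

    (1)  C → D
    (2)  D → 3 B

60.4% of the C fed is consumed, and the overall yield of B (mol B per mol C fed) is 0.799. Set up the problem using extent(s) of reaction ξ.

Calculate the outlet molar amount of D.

139 kmol

Conversion of C: C consumed = 1ξ₁ = 0.604 × 411.8 → ξ₁ = 248.7 kmol.
Yield of B: 3ξ₂ / 411.8 = 0.799 → ξ₂ = 109.7 kmol.
Outlet amounts (n = n₀ + Σ ν·ξ):
  C: 411.8 − 1(248.7) = 163.1
  D: 0 + 1(248.7) − 1(109.7) = 139.1
  B: 0 + 3(109.7) = 329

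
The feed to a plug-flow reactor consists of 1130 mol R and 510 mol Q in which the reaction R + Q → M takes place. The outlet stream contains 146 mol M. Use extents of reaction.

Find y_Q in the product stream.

0.244

For M: n = n₀ + 1ξ → 146 = 0 + 1ξ, giving ξ = 146 mol.
Outlet amounts (n = n₀ + ν ξ):
  R: 1130 − 1(146) = 984
  Q: 510 − 1(146) = 364
  M: 0 + 1(146) = 146
Total out = 1494 mol; y_Q = 364 / 1494 = 0.2436.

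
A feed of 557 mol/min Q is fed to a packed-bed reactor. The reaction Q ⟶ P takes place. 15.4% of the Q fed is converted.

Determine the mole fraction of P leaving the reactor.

Q reacted = 0.154 × 557 = 85.78 mol/min; ν_Q = −1, so ξ = 85.78/1 = 85.78 mol/min.
Outlet amounts (n = n₀ + ν ξ):
  Q: 557 − 1(85.78) = 471.2
  P: 0 + 1(85.78) = 85.78
Total out = 557 mol/min; y_P = 85.78 / 557 = 0.154.

0.154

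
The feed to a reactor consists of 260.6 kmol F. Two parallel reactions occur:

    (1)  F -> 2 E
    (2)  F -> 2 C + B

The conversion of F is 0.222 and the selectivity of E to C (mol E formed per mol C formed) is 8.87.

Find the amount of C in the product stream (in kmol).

11.7 kmol

Conversion of F: F consumed = 0.222 × 260.6 = 57.85 kmol = 1ξ₁ + 1ξ₂.
Selectivity: 2ξ₁ / (2ξ₂) = 8.87 → ξ₁ = 8.87 ξ₂.
Substitute: (1·8.87 + 1) ξ₂ = 57.85 → ξ₂ = 5.862 kmol, ξ₁ = 51.99 kmol.
Outlet amounts (n = n₀ + Σ ν·ξ):
  F: 260.6 − 1(51.99) − 1(5.862) = 202.7
  E: 0 + 2(51.99) = 104
  C: 0 + 2(5.862) = 11.72
  B: 0 + 1(5.862) = 5.862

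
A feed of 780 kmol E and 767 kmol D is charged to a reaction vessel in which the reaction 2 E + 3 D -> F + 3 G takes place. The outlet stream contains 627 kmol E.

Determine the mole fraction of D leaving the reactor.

For E: n = n₀ − 2ξ → 627 = 780 − 2ξ, giving ξ = 76.5 kmol.
Outlet amounts (n = n₀ + ν ξ):
  E: 780 − 2(76.5) = 627
  D: 767 − 3(76.5) = 537.5
  F: 0 + 1(76.5) = 76.5
  G: 0 + 3(76.5) = 229.5
Total out = 1470 kmol; y_D = 537.5 / 1470 = 0.3655.

0.366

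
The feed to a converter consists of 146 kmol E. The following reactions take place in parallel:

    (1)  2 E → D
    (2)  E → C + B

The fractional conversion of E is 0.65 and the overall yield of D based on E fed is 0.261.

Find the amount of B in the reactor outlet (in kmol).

18.7 kmol

Yield of D: 1ξ₁ / 146 = 0.261 → ξ₁ = 38.11 kmol.
Conversion of E: 2ξ₁ + 1ξ₂ = 0.65 × 146 = 94.9 → ξ₂ = 18.69 kmol.
Outlet amounts (n = n₀ + Σ ν·ξ):
  E: 146 − 2(38.11) − 1(18.69) = 51.1
  D: 0 + 1(38.11) = 38.11
  C: 0 + 1(18.69) = 18.69
  B: 0 + 1(18.69) = 18.69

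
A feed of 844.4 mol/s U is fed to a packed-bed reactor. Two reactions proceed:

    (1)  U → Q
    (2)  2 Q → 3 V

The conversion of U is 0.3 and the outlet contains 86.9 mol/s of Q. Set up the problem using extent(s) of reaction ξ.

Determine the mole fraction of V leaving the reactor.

0.269

Conversion of U: U consumed = 1ξ₁ = 0.3 × 844.4 → ξ₁ = 253.3 mol/s.
Q balance: n_Q = 0 + 1ξ₁ − 2ξ₂ = 86.9 → ξ₂ = (1·253.3 − 86.9)/2 = 83.21 mol/s.
Outlet amounts (n = n₀ + Σ ν·ξ):
  U: 844.4 − 1(253.3) = 591.1
  Q: 0 + 1(253.3) − 2(83.21) = 86.9
  V: 0 + 3(83.21) = 249.6
Total out = 927.6 mol/s; y_V = 249.6 / 927.6 = 0.2691.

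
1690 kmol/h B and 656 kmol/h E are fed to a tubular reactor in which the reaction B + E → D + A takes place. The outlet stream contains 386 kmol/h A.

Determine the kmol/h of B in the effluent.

For A: n = n₀ + 1ξ → 386 = 0 + 1ξ, giving ξ = 386 kmol/h.
Outlet amounts (n = n₀ + ν ξ):
  B: 1690 − 1(386) = 1304
  E: 656 − 1(386) = 270
  D: 0 + 1(386) = 386
  A: 0 + 1(386) = 386

1300 kmol/h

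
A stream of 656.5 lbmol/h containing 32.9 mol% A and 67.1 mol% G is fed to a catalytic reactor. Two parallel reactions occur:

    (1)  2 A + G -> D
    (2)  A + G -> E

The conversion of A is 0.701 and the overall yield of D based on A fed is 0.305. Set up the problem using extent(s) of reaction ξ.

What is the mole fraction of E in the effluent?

Yield of D: 1ξ₁ / 216 = 0.305 → ξ₁ = 65.88 lbmol/h.
Conversion of A: 2ξ₁ + 1ξ₂ = 0.701 × 216 = 151.4 → ξ₂ = 19.65 lbmol/h.
Outlet amounts (n = n₀ + Σ ν·ξ):
  A: 216 − 2(65.88) − 1(19.65) = 64.58
  G: 440.5 − 1(65.88) − 1(19.65) = 355
  D: 0 + 1(65.88) = 65.88
  E: 0 + 1(19.65) = 19.65
Total out = 505.1 lbmol/h; y_E = 19.65 / 505.1 = 0.03891.

0.0389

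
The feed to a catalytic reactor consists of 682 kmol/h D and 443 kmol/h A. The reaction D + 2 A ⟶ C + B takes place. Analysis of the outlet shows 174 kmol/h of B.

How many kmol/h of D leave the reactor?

For B: n = n₀ + 1ξ → 174 = 0 + 1ξ, giving ξ = 174 kmol/h.
Outlet amounts (n = n₀ + ν ξ):
  D: 682 − 1(174) = 508
  A: 443 − 2(174) = 95
  C: 0 + 1(174) = 174
  B: 0 + 1(174) = 174

508 kmol/h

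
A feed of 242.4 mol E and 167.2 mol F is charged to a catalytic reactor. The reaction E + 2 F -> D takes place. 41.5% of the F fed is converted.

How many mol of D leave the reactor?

34.7 mol

F reacted = 0.415 × 167.2 = 69.39 mol; ν_F = −2, so ξ = 69.39/2 = 34.69 mol.
Outlet amounts (n = n₀ + ν ξ):
  E: 242.4 − 1(34.69) = 207.7
  F: 167.2 − 2(34.69) = 97.81
  D: 0 + 1(34.69) = 34.69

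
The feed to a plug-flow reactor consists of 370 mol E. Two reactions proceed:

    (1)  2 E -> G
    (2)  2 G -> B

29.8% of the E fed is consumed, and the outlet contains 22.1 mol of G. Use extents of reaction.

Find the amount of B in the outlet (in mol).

16.5 mol

Conversion of E: E consumed = 2ξ₁ = 0.298 × 370 → ξ₁ = 55.13 mol.
G balance: n_G = 0 + 1ξ₁ − 2ξ₂ = 22.1 → ξ₂ = (1·55.13 − 22.1)/2 = 16.51 mol.
Outlet amounts (n = n₀ + Σ ν·ξ):
  E: 370 − 2(55.13) = 259.7
  G: 0 + 1(55.13) − 2(16.51) = 22.1
  B: 0 + 1(16.51) = 16.51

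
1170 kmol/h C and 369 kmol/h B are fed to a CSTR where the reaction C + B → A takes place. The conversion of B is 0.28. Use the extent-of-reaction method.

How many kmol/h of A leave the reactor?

103 kmol/h

B reacted = 0.28 × 369 = 103.3 kmol/h; ν_B = −1, so ξ = 103.3/1 = 103.3 kmol/h.
Outlet amounts (n = n₀ + ν ξ):
  C: 1170 − 1(103.3) = 1067
  B: 369 − 1(103.3) = 265.7
  A: 0 + 1(103.3) = 103.3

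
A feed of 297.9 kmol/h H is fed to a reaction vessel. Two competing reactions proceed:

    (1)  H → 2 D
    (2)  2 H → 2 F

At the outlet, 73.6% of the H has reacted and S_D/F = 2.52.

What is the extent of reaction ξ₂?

Conversion of H: H consumed = 0.736 × 297.9 = 219.3 kmol/h = 1ξ₁ + 2ξ₂.
Selectivity: 2ξ₁ / (2ξ₂) = 2.52 → ξ₁ = 2.52 ξ₂.
Substitute: (1·2.52 + 2) ξ₂ = 219.3 → ξ₂ = 48.51 kmol/h, ξ₁ = 122.2 kmol/h.
Outlet amounts (n = n₀ + Σ ν·ξ):
  H: 297.9 − 1(122.2) − 2(48.51) = 78.65
  D: 0 + 2(122.2) = 244.5
  F: 0 + 2(48.51) = 97.02

ξ₂ = 48.5 kmol/h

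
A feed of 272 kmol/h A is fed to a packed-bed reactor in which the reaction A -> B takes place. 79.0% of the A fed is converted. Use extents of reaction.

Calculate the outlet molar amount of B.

A reacted = 0.79 × 272 = 214.9 kmol/h; ν_A = −1, so ξ = 214.9/1 = 214.9 kmol/h.
Outlet amounts (n = n₀ + ν ξ):
  A: 272 − 1(214.9) = 57.12
  B: 0 + 1(214.9) = 214.9

215 kmol/h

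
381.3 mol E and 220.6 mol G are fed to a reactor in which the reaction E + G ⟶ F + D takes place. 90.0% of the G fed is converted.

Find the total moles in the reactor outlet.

G reacted = 0.9 × 220.6 = 198.5 mol; ν_G = −1, so ξ = 198.5/1 = 198.5 mol.
Outlet amounts (n = n₀ + ν ξ):
  E: 381.3 − 1(198.5) = 182.8
  G: 220.6 − 1(198.5) = 22.06
  F: 0 + 1(198.5) = 198.5
  D: 0 + 1(198.5) = 198.5
Total out = 182.8 + 22.06 + 198.5 + 198.5 = 601.9 mol.

602 mol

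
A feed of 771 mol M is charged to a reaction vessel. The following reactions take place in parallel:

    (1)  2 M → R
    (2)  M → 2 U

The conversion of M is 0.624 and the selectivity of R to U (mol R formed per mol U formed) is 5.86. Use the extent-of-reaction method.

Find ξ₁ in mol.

ξ₁ = 231 mol

Conversion of M: M consumed = 0.624 × 771 = 481.1 mol = 2ξ₁ + 1ξ₂.
Selectivity: 1ξ₁ / (2ξ₂) = 5.86 → ξ₁ = 11.72 ξ₂.
Substitute: (2·11.72 + 1) ξ₂ = 481.1 → ξ₂ = 19.69 mol, ξ₁ = 230.7 mol.
Outlet amounts (n = n₀ + Σ ν·ξ):
  M: 771 − 2(230.7) − 1(19.69) = 289.9
  R: 0 + 1(230.7) = 230.7
  U: 0 + 2(19.69) = 39.37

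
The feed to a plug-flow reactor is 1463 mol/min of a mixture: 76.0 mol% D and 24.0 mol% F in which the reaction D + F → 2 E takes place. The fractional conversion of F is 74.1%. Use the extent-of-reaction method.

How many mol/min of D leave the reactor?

852 mol/min

F reacted = 0.741 × 351.1 = 260.2 mol/min; ν_F = −1, so ξ = 260.2/1 = 260.2 mol/min.
Outlet amounts (n = n₀ + ν ξ):
  D: 1112 − 1(260.2) = 851.7
  F: 351.1 − 1(260.2) = 90.94
  E: 0 + 2(260.2) = 520.4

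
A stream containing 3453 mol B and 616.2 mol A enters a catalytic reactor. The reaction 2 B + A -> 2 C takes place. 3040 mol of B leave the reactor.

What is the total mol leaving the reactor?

For B: n = n₀ − 2ξ → 3040 = 3453 − 2ξ, giving ξ = 206.5 mol.
Outlet amounts (n = n₀ + ν ξ):
  B: 3453 − 2(206.5) = 3040
  A: 616.2 − 1(206.5) = 409.7
  C: 0 + 2(206.5) = 413
Total out = 3040 + 409.7 + 413 = 3863 mol.

3860 mol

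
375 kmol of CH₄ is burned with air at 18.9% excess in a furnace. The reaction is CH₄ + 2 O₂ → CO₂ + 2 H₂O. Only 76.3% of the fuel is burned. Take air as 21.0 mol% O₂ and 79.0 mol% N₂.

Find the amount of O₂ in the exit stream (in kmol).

320 kmol

Stoichiometric O₂ = 2 × 375 = 750 kmol; O₂ fed = 750 × 1.189 = 891.8 kmol.
N₂ fed = 891.8 × 79/21 = 3355 kmol.
Fuel reacted = 0.763 × 375 → ξ = 286.1 kmol.
Outlet (n = n₀ + ν ξ):
  CH₄: 375 − 1(286.1) = 88.88
  O₂: 891.8 − 2(286.1) = 319.5
  N₂: 3355 (inert)
  CO₂: 0 + 1(286.1) = 286.1
  H₂O: 0 + 2(286.1) = 572.2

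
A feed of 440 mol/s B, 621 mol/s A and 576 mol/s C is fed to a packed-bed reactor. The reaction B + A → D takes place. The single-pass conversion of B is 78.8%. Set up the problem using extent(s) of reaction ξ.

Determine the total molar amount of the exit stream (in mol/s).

B reacted = 0.788 × 440 = 346.7 mol/s; ν_B = −1, so ξ = 346.7/1 = 346.7 mol/s.
Outlet amounts (n = n₀ + ν ξ):
  B: 440 − 1(346.7) = 93.28
  A: 621 − 1(346.7) = 274.3
  D: 0 + 1(346.7) = 346.7
  C: 576 (inert)
Total out = 93.28 + 274.3 + 346.7 + 576 = 1290 mol/s.

1290 mol/s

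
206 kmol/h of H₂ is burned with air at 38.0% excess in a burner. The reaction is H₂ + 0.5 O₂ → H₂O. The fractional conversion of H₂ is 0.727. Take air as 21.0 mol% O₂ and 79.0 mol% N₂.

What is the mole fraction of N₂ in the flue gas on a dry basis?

Stoichiometric O₂ = 0.5 × 206 = 103 kmol/h; O₂ fed = 103 × 1.380 = 142.1 kmol/h.
N₂ fed = 142.1 × 79/21 = 534.7 kmol/h.
Fuel reacted = 0.727 × 206 → ξ = 149.8 kmol/h.
Outlet (n = n₀ + ν ξ):
  H₂: 206 − 1(149.8) = 56.24
  O₂: 142.1 − 0.5(149.8) = 67.26
  N₂: 534.7 (inert)
  H₂O: 0 + 1(149.8) = 149.8
Dry total = 658.2 kmol/h; y_N₂ (dry) = 534.7 / 658.2 = 0.8124.

0.812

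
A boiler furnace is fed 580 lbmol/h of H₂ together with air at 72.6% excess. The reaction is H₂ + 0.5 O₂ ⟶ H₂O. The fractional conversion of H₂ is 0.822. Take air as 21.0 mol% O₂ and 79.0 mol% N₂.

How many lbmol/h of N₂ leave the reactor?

Stoichiometric O₂ = 0.5 × 580 = 290 lbmol/h; O₂ fed = 290 × 1.726 = 500.5 lbmol/h.
N₂ fed = 500.5 × 79/21 = 1883 lbmol/h.
Fuel reacted = 0.822 × 580 → ξ = 476.8 lbmol/h.
Outlet (n = n₀ + ν ξ):
  H₂: 580 − 1(476.8) = 103.2
  O₂: 500.5 − 0.5(476.8) = 262.2
  N₂: 1883 (inert)
  H₂O: 0 + 1(476.8) = 476.8

1880 lbmol/h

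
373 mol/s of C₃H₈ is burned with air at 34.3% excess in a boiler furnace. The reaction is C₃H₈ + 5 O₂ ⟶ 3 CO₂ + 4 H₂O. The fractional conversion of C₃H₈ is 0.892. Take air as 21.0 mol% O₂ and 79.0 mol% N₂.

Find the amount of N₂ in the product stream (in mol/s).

9420 mol/s

Stoichiometric O₂ = 5 × 373 = 1865 mol/s; O₂ fed = 1865 × 1.343 = 2505 mol/s.
N₂ fed = 2505 × 79/21 = 9422 mol/s.
Fuel reacted = 0.892 × 373 → ξ = 332.7 mol/s.
Outlet (n = n₀ + ν ξ):
  C₃H₈: 373 − 1(332.7) = 40.28
  O₂: 2505 − 5(332.7) = 841.1
  N₂: 9422 (inert)
  CO₂: 0 + 3(332.7) = 998.1
  H₂O: 0 + 4(332.7) = 1331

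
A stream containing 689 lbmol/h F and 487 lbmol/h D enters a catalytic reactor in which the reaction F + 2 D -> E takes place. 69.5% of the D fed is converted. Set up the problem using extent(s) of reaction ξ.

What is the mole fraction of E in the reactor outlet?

0.202

D reacted = 0.695 × 487 = 338.5 lbmol/h; ν_D = −2, so ξ = 338.5/2 = 169.2 lbmol/h.
Outlet amounts (n = n₀ + ν ξ):
  F: 689 − 1(169.2) = 519.8
  D: 487 − 2(169.2) = 148.5
  E: 0 + 1(169.2) = 169.2
Total out = 837.5 lbmol/h; y_E = 169.2 / 837.5 = 0.2021.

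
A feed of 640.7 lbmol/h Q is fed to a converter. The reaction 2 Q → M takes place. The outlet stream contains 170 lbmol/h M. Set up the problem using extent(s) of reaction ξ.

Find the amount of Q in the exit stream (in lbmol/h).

For M: n = n₀ + 1ξ → 170 = 0 + 1ξ, giving ξ = 170 lbmol/h.
Outlet amounts (n = n₀ + ν ξ):
  Q: 640.7 − 2(170) = 300.7
  M: 0 + 1(170) = 170

301 lbmol/h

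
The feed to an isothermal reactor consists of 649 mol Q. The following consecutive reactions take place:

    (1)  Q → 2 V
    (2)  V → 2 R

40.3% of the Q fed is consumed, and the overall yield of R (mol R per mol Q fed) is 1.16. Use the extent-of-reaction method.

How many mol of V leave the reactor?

Conversion of Q: Q consumed = 1ξ₁ = 0.403 × 649 → ξ₁ = 261.5 mol.
Yield of R: 2ξ₂ / 649 = 1.16 → ξ₂ = 376.4 mol.
Outlet amounts (n = n₀ + Σ ν·ξ):
  Q: 649 − 1(261.5) = 387.5
  V: 0 + 2(261.5) − 1(376.4) = 146.7
  R: 0 + 2(376.4) = 752.8

147 mol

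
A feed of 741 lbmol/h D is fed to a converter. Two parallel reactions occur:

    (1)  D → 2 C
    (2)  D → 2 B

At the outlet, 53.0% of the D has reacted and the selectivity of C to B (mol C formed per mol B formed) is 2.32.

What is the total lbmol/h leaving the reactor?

1130 lbmol/h

Conversion of D: D consumed = 0.53 × 741 = 392.7 lbmol/h = 1ξ₁ + 1ξ₂.
Selectivity: 2ξ₁ / (2ξ₂) = 2.32 → ξ₁ = 2.32 ξ₂.
Substitute: (1·2.32 + 1) ξ₂ = 392.7 → ξ₂ = 118.3 lbmol/h, ξ₁ = 274.4 lbmol/h.
Outlet amounts (n = n₀ + Σ ν·ξ):
  D: 741 − 1(274.4) − 1(118.3) = 348.3
  C: 0 + 2(274.4) = 548.9
  B: 0 + 2(118.3) = 236.6
Total out = 348.3 + 548.9 + 236.6 = 1134 lbmol/h.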